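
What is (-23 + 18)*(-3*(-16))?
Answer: -240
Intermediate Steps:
(-23 + 18)*(-3*(-16)) = -5*48 = -240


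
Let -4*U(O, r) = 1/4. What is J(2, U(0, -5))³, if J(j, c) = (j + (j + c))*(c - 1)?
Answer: -1228480911/16777216 ≈ -73.223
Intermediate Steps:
U(O, r) = -1/16 (U(O, r) = -¼/4 = -¼*¼ = -1/16)
J(j, c) = (-1 + c)*(c + 2*j) (J(j, c) = (j + (c + j))*(-1 + c) = (c + 2*j)*(-1 + c) = (-1 + c)*(c + 2*j))
J(2, U(0, -5))³ = ((-1/16)² - 1*(-1/16) - 2*2 + 2*(-1/16)*2)³ = (1/256 + 1/16 - 4 - ¼)³ = (-1071/256)³ = -1228480911/16777216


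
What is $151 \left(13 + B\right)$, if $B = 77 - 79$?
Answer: $1661$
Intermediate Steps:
$B = -2$
$151 \left(13 + B\right) = 151 \left(13 - 2\right) = 151 \cdot 11 = 1661$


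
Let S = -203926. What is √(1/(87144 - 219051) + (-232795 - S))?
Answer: 4*I*√31394057133243/131907 ≈ 169.91*I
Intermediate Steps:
√(1/(87144 - 219051) + (-232795 - S)) = √(1/(87144 - 219051) + (-232795 - 1*(-203926))) = √(1/(-131907) + (-232795 + 203926)) = √(-1/131907 - 28869) = √(-3808023184/131907) = 4*I*√31394057133243/131907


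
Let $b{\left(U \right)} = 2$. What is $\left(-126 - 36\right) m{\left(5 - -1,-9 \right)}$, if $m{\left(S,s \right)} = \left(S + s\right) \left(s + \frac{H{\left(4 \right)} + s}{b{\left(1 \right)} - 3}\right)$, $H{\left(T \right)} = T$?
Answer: $-1944$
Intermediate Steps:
$m{\left(S,s \right)} = - 4 S - 4 s$ ($m{\left(S,s \right)} = \left(S + s\right) \left(s + \frac{4 + s}{2 - 3}\right) = \left(S + s\right) \left(s + \frac{4 + s}{-1}\right) = \left(S + s\right) \left(s + \left(4 + s\right) \left(-1\right)\right) = \left(S + s\right) \left(s - \left(4 + s\right)\right) = \left(S + s\right) \left(-4\right) = - 4 S - 4 s$)
$\left(-126 - 36\right) m{\left(5 - -1,-9 \right)} = \left(-126 - 36\right) \left(- 4 \left(5 - -1\right) - -36\right) = - 162 \left(- 4 \left(5 + 1\right) + 36\right) = - 162 \left(\left(-4\right) 6 + 36\right) = - 162 \left(-24 + 36\right) = \left(-162\right) 12 = -1944$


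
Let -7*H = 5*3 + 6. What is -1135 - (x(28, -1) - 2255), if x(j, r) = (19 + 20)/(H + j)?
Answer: 27961/25 ≈ 1118.4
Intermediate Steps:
H = -3 (H = -(5*3 + 6)/7 = -(15 + 6)/7 = -⅐*21 = -3)
x(j, r) = 39/(-3 + j) (x(j, r) = (19 + 20)/(-3 + j) = 39/(-3 + j))
-1135 - (x(28, -1) - 2255) = -1135 - (39/(-3 + 28) - 2255) = -1135 - (39/25 - 2255) = -1135 - 1*(-56336/25) = -1135 + 56336/25 = 27961/25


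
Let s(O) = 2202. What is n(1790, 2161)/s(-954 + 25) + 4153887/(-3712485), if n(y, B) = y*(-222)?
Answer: -82467452693/454160665 ≈ -181.58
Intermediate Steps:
n(y, B) = -222*y
n(1790, 2161)/s(-954 + 25) + 4153887/(-3712485) = -222*1790/2202 + 4153887/(-3712485) = -397380*1/2202 + 4153887*(-1/3712485) = -66230/367 - 1384629/1237495 = -82467452693/454160665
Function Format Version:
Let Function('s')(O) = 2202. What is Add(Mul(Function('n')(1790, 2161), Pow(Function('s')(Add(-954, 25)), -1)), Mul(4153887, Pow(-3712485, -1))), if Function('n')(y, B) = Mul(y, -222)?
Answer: Rational(-82467452693, 454160665) ≈ -181.58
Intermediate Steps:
Function('n')(y, B) = Mul(-222, y)
Add(Mul(Function('n')(1790, 2161), Pow(Function('s')(Add(-954, 25)), -1)), Mul(4153887, Pow(-3712485, -1))) = Add(Mul(Mul(-222, 1790), Pow(2202, -1)), Mul(4153887, Pow(-3712485, -1))) = Add(Mul(-397380, Rational(1, 2202)), Mul(4153887, Rational(-1, 3712485))) = Add(Rational(-66230, 367), Rational(-1384629, 1237495)) = Rational(-82467452693, 454160665)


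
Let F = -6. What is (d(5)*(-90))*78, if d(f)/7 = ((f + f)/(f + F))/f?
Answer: 98280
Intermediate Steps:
d(f) = 14/(-6 + f) (d(f) = 7*(((f + f)/(f - 6))/f) = 7*(((2*f)/(-6 + f))/f) = 7*((2*f/(-6 + f))/f) = 7*(2/(-6 + f)) = 14/(-6 + f))
(d(5)*(-90))*78 = ((14/(-6 + 5))*(-90))*78 = ((14/(-1))*(-90))*78 = ((14*(-1))*(-90))*78 = -14*(-90)*78 = 1260*78 = 98280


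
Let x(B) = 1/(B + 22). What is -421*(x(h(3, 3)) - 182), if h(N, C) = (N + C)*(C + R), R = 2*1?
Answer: 3983923/52 ≈ 76614.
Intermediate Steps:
R = 2
h(N, C) = (2 + C)*(C + N) (h(N, C) = (N + C)*(C + 2) = (C + N)*(2 + C) = (2 + C)*(C + N))
x(B) = 1/(22 + B)
-421*(x(h(3, 3)) - 182) = -421*(1/(22 + (3² + 2*3 + 2*3 + 3*3)) - 182) = -421*(1/(22 + (9 + 6 + 6 + 9)) - 182) = -421*(1/(22 + 30) - 182) = -421*(1/52 - 182) = -421*(-9463/52) = 3983923/52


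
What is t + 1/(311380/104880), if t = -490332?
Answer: -7633973664/15569 ≈ -4.9033e+5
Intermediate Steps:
t + 1/(311380/104880) = -490332 + 1/(311380/104880) = -490332 + 1/(311380*(1/104880)) = -490332 + 1/(15569/5244) = -490332 + 5244/15569 = -7633973664/15569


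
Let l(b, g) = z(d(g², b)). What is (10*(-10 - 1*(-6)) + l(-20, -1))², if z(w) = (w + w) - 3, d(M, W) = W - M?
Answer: 7225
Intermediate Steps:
z(w) = -3 + 2*w (z(w) = 2*w - 3 = -3 + 2*w)
l(b, g) = -3 - 2*g² + 2*b (l(b, g) = -3 + 2*(b - g²) = -3 + (-2*g² + 2*b) = -3 - 2*g² + 2*b)
(10*(-10 - 1*(-6)) + l(-20, -1))² = (10*(-10 - 1*(-6)) + (-3 - 2*(-1)² + 2*(-20)))² = (10*(-10 + 6) + (-3 - 2*1 - 40))² = (10*(-4) + (-3 - 2 - 40))² = (-40 - 45)² = (-85)² = 7225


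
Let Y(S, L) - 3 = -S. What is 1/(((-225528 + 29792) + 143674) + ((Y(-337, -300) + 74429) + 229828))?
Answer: 1/252535 ≈ 3.9598e-6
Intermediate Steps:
Y(S, L) = 3 - S
1/(((-225528 + 29792) + 143674) + ((Y(-337, -300) + 74429) + 229828)) = 1/(((-225528 + 29792) + 143674) + (((3 - 1*(-337)) + 74429) + 229828)) = 1/((-195736 + 143674) + (((3 + 337) + 74429) + 229828)) = 1/(-52062 + ((340 + 74429) + 229828)) = 1/(-52062 + (74769 + 229828)) = 1/(-52062 + 304597) = 1/252535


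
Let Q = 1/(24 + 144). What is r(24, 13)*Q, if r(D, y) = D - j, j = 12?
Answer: 1/14 ≈ 0.071429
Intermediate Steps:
r(D, y) = -12 + D (r(D, y) = D - 1*12 = D - 12 = -12 + D)
Q = 1/168 ≈ 0.0059524
r(24, 13)*Q = (-12 + 24)*(1/168) = 12*(1/168) = 1/14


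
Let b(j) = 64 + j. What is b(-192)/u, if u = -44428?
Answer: 32/11107 ≈ 0.0028811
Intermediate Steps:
b(-192)/u = (64 - 192)/(-44428) = -128*(-1/44428) = 32/11107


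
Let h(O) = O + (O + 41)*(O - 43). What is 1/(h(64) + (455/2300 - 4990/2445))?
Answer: 224940/509974279 ≈ 0.00044108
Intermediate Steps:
h(O) = O + (-43 + O)*(41 + O) (h(O) = O + (41 + O)*(-43 + O) = O + (-43 + O)*(41 + O))
1/(h(64) + (455/2300 - 4990/2445)) = 1/((-1763 + 64**2 - 1*64) + (455/2300 - 4990/2445)) = 1/((-1763 + 4096 - 64) + (455*(1/2300) - 4990*1/2445)) = 1/(2269 + (91/460 - 998/489)) = 1/(2269 - 414581/224940) = 1/(509974279/224940) = 224940/509974279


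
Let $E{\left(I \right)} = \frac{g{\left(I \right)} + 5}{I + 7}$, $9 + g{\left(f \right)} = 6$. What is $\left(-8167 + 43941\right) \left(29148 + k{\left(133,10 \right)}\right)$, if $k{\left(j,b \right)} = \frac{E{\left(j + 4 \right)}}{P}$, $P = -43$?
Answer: $\frac{1614162356609}{1548} \approx 1.0427 \cdot 10^{9}$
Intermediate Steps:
$g{\left(f \right)} = -3$ ($g{\left(f \right)} = -9 + 6 = -3$)
$E{\left(I \right)} = \frac{2}{7 + I}$ ($E{\left(I \right)} = \frac{-3 + 5}{I + 7} = \frac{2}{7 + I}$)
$k{\left(j,b \right)} = - \frac{2}{43 \left(11 + j\right)}$ ($k{\left(j,b \right)} = \frac{2 \frac{1}{7 + \left(j + 4\right)}}{-43} = \frac{2}{7 + \left(4 + j\right)} \left(- \frac{1}{43}\right) = \frac{2}{11 + j} \left(- \frac{1}{43}\right) = - \frac{2}{43 \left(11 + j\right)}$)
$\left(-8167 + 43941\right) \left(29148 + k{\left(133,10 \right)}\right) = \left(-8167 + 43941\right) \left(29148 - \frac{2}{473 + 43 \cdot 133}\right) = 35774 \left(29148 - \frac{2}{473 + 5719}\right) = 35774 \left(29148 - \frac{2}{6192}\right) = 35774 \left(29148 - \frac{1}{3096}\right) = 35774 \cdot \frac{90242207}{3096} = \frac{1614162356609}{1548}$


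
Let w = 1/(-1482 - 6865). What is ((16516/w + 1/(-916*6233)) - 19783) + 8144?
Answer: -787162783574749/5709428 ≈ -1.3787e+8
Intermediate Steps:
w = -1/8347 (w = 1/(-8347) = -1/8347 ≈ -0.00011980)
((16516/w + 1/(-916*6233)) - 19783) + 8144 = ((16516/(-1/8347) + 1/(-916*6233)) - 19783) + 8144 = ((16516*(-8347) - 1/916*1/6233) - 19783) + 8144 = ((-137859052 - 1/5709428) - 19783) + 8144 = (-787096331542257/5709428 - 19783) + 8144 = -787209281156381/5709428 + 8144 = -787162783574749/5709428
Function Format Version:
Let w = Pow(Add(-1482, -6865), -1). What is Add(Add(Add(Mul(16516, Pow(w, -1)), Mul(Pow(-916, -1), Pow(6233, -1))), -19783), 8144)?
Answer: Rational(-787162783574749, 5709428) ≈ -1.3787e+8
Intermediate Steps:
w = Rational(-1, 8347) (w = Pow(-8347, -1) = Rational(-1, 8347) ≈ -0.00011980)
Add(Add(Add(Mul(16516, Pow(w, -1)), Mul(Pow(-916, -1), Pow(6233, -1))), -19783), 8144) = Add(Add(Add(Mul(16516, Pow(Rational(-1, 8347), -1)), Mul(Pow(-916, -1), Pow(6233, -1))), -19783), 8144) = Add(Add(Add(Mul(16516, -8347), Mul(Rational(-1, 916), Rational(1, 6233))), -19783), 8144) = Add(Add(Add(-137859052, Rational(-1, 5709428)), -19783), 8144) = Add(Add(Rational(-787096331542257, 5709428), -19783), 8144) = Add(Rational(-787209281156381, 5709428), 8144) = Rational(-787162783574749, 5709428)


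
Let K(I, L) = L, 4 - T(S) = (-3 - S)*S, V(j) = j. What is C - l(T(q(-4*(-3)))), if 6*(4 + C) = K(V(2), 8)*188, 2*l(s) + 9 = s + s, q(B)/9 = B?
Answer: -70445/6 ≈ -11741.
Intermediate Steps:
q(B) = 9*B
T(S) = 4 - S*(-3 - S) (T(S) = 4 - (-3 - S)*S = 4 - S*(-3 - S))
l(s) = -9/2 + s (l(s) = -9/2 + (s + s)/2 = -9/2 + (2*s)/2 = -9/2 + s)
C = 740/3 (C = -4 + (8*188)/6 = -4 + (⅙)*1504 = -4 + 752/3 = 740/3 ≈ 246.67)
C - l(T(q(-4*(-3)))) = 740/3 - (-9/2 + (4 + (9*(-4*(-3)))² + 3*(9*(-4*(-3))))) = 740/3 - (-9/2 + (4 + (9*12)² + 3*(9*12))) = 740/3 - (-9/2 + (4 + 108² + 3*108)) = 740/3 - (-9/2 + (4 + 11664 + 324)) = 740/3 - (-9/2 + 11992) = 740/3 - 1*23975/2 = 740/3 - 23975/2 = -70445/6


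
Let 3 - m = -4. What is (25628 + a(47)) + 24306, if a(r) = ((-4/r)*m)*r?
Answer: 49906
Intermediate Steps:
m = 7 (m = 3 - 1*(-4) = 3 + 4 = 7)
a(r) = -28 (a(r) = (-4/r*7)*r = (-28/r)*r = -28)
(25628 + a(47)) + 24306 = (25628 - 28) + 24306 = 25600 + 24306 = 49906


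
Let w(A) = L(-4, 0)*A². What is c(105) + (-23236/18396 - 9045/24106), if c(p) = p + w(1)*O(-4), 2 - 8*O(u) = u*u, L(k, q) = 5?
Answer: 20977963177/221726988 ≈ 94.612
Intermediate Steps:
O(u) = ¼ - u²/8 (O(u) = ¼ - u*u/8 = ¼ - u²/8)
w(A) = 5*A²
c(p) = -35/4 + p (c(p) = p + (5*1²)*(¼ - ⅛*(-4)²) = p + (5*1)*(¼ - ⅛*16) = p + 5*(¼ - 2) = p + 5*(-7/4) = p - 35/4 = -35/4 + p)
c(105) + (-23236/18396 - 9045/24106) = (-35/4 + 105) + (-23236/18396 - 9045/24106) = 385/4 + (-23236*1/18396 - 9045*1/24106) = 385/4 + (-5809/4599 - 9045/24106) = 385/4 - 181629709/110863494 = 20977963177/221726988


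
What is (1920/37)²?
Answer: 3686400/1369 ≈ 2692.8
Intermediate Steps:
(1920/37)² = 3686400/1369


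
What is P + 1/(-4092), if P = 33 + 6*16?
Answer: 527867/4092 ≈ 129.00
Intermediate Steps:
P = 129 (P = 33 + 96 = 129)
P + 1/(-4092) = 129 + 1/(-4092) = 129 - 1/4092 = 527867/4092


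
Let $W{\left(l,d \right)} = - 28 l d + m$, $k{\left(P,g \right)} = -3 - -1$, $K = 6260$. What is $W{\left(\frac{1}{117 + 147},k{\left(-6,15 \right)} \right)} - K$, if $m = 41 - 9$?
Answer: $- \frac{205517}{33} \approx -6227.8$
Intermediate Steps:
$k{\left(P,g \right)} = -2$ ($k{\left(P,g \right)} = -3 + 1 = -2$)
$m = 32$
$W{\left(l,d \right)} = 32 - 28 d l$ ($W{\left(l,d \right)} = - 28 l d + 32 = - 28 d l + 32 = 32 - 28 d l$)
$W{\left(\frac{1}{117 + 147},k{\left(-6,15 \right)} \right)} - K = \left(32 - - \frac{56}{117 + 147}\right) - 6260 = \left(32 - - \frac{56}{264}\right) - 6260 = \left(32 - \left(-56\right) \frac{1}{264}\right) - 6260 = \left(32 + \frac{7}{33}\right) - 6260 = \frac{1063}{33} - 6260 = - \frac{205517}{33}$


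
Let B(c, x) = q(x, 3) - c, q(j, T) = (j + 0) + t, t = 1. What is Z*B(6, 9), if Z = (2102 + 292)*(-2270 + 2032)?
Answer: -2279088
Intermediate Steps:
q(j, T) = 1 + j (q(j, T) = (j + 0) + 1 = j + 1 = 1 + j)
B(c, x) = 1 + x - c (B(c, x) = (1 + x) - c = 1 + x - c)
Z = -569772 (Z = 2394*(-238) = -569772)
Z*B(6, 9) = -569772*(1 + 9 - 1*6) = -569772*(1 + 9 - 6) = -569772*4 = -2279088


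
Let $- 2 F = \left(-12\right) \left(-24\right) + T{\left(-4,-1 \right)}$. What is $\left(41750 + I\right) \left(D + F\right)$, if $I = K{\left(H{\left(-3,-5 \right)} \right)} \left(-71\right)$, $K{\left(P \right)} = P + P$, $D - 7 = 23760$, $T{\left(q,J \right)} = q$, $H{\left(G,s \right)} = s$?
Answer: $1003117500$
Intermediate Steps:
$D = 23767$ ($D = 7 + 23760 = 23767$)
$K{\left(P \right)} = 2 P$
$F = -142$ ($F = - \frac{\left(-12\right) \left(-24\right) - 4}{2} = - \frac{288 - 4}{2} = \left(- \frac{1}{2}\right) 284 = -142$)
$I = 710$ ($I = 2 \left(-5\right) \left(-71\right) = \left(-10\right) \left(-71\right) = 710$)
$\left(41750 + I\right) \left(D + F\right) = \left(41750 + 710\right) \left(23767 - 142\right) = 42460 \cdot 23625 = 1003117500$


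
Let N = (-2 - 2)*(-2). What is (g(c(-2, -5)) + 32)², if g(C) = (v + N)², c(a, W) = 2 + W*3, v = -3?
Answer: 3249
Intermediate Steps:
N = 8 (N = -4*(-2) = 8)
c(a, W) = 2 + 3*W
g(C) = 25 (g(C) = (-3 + 8)² = 5² = 25)
(g(c(-2, -5)) + 32)² = (25 + 32)² = 57² = 3249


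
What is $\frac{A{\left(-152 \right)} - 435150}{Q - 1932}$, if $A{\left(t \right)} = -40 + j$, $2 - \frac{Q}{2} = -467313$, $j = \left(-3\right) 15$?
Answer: $- \frac{435235}{932698} \approx -0.46664$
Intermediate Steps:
$j = -45$
$Q = 934630$ ($Q = 4 - -934626 = 4 + 934626 = 934630$)
$A{\left(t \right)} = -85$ ($A{\left(t \right)} = -40 - 45 = -85$)
$\frac{A{\left(-152 \right)} - 435150}{Q - 1932} = \frac{-85 - 435150}{934630 - 1932} = - \frac{435235}{932698}$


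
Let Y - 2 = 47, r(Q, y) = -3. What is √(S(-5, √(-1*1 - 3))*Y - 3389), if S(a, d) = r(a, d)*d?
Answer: √(-3389 - 294*I) ≈ 2.5228 - 58.27*I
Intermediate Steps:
Y = 49 (Y = 2 + 47 = 49)
S(a, d) = -3*d
√(S(-5, √(-1*1 - 3))*Y - 3389) = √(-3*√(-1*1 - 3)*49 - 3389) = √(-3*√(-1 - 3)*49 - 3389) = √(-6*I*49 - 3389) = √(-294*I - 3389) = √(-3389 - 294*I)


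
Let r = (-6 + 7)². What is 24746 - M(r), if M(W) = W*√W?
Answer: 24745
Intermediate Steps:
r = 1 (r = 1² = 1)
M(W) = W^(3/2)
24746 - M(r) = 24746 - 1^(3/2) = 24746 - 1*1 = 24746 - 1 = 24745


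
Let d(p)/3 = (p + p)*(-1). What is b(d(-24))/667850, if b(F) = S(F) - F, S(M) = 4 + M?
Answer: 2/333925 ≈ 5.9894e-6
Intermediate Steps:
d(p) = -6*p (d(p) = 3*((p + p)*(-1)) = 3*((2*p)*(-1)) = 3*(-2*p) = -6*p)
b(F) = 4 (b(F) = (4 + F) - F = 4)
b(d(-24))/667850 = 4/667850 = 4*(1/667850) = 2/333925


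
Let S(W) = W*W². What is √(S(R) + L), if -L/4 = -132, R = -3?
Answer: √501 ≈ 22.383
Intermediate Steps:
S(W) = W³
L = 528 (L = -4*(-132) = 528)
√(S(R) + L) = √((-3)³ + 528) = √(-27 + 528) = √501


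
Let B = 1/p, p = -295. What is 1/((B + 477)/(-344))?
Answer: -50740/70357 ≈ -0.72118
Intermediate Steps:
B = -1/295 (B = 1/(-295) = -1/295 ≈ -0.0033898)
1/((B + 477)/(-344)) = 1/((-1/295 + 477)/(-344)) = 1/((140714/295)*(-1/344)) = 1/(-70357/50740) = -50740/70357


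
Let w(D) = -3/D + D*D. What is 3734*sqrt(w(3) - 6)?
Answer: 3734*sqrt(2) ≈ 5280.7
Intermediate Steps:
w(D) = D**2 - 3/D (w(D) = -3/D + D**2 = D**2 - 3/D)
3734*sqrt(w(3) - 6) = 3734*sqrt((-3 + 3**3)/3 - 6) = 3734*sqrt((-3 + 27)/3 - 6) = 3734*sqrt((1/3)*24 - 6) = 3734*sqrt(8 - 6) = 3734*sqrt(2)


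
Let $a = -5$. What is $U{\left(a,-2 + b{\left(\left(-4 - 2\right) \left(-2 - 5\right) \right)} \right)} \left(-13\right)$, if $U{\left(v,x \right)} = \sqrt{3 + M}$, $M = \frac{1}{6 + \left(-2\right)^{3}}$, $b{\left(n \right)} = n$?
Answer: $- \frac{13 \sqrt{10}}{2} \approx -20.555$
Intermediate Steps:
$M = - \frac{1}{2}$ ($M = \frac{1}{6 - 8} = \frac{1}{-2} = - \frac{1}{2} \approx -0.5$)
$U{\left(v,x \right)} = \frac{\sqrt{10}}{2}$ ($U{\left(v,x \right)} = \sqrt{3 - \frac{1}{2}} = \sqrt{\frac{5}{2}} = \frac{\sqrt{10}}{2}$)
$U{\left(a,-2 + b{\left(\left(-4 - 2\right) \left(-2 - 5\right) \right)} \right)} \left(-13\right) = \frac{\sqrt{10}}{2} \left(-13\right) = - \frac{13 \sqrt{10}}{2}$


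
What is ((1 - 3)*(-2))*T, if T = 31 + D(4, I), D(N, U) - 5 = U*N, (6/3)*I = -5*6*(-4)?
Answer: 1104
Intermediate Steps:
I = 60 (I = (-5*6*(-4))/2 = (-30*(-4))/2 = (½)*120 = 60)
D(N, U) = 5 + N*U (D(N, U) = 5 + U*N = 5 + N*U)
T = 276 (T = 31 + (5 + 4*60) = 31 + (5 + 240) = 31 + 245 = 276)
((1 - 3)*(-2))*T = ((1 - 3)*(-2))*276 = -2*(-2)*276 = 4*276 = 1104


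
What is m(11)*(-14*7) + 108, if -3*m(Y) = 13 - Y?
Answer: 520/3 ≈ 173.33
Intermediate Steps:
m(Y) = -13/3 + Y/3 (m(Y) = -(13 - Y)/3 = -13/3 + Y/3)
m(11)*(-14*7) + 108 = (-13/3 + (1/3)*11)*(-14*7) + 108 = (-13/3 + 11/3)*(-98) + 108 = -2/3*(-98) + 108 = 196/3 + 108 = 520/3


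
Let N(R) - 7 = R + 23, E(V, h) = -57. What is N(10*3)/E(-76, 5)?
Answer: -20/19 ≈ -1.0526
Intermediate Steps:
N(R) = 30 + R (N(R) = 7 + (R + 23) = 7 + (23 + R) = 30 + R)
N(10*3)/E(-76, 5) = (30 + 10*3)/(-57) = (30 + 30)*(-1/57) = 60*(-1/57) = -20/19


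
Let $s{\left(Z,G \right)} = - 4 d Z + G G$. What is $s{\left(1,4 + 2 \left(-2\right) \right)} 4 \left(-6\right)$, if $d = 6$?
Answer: $576$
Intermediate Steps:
$s{\left(Z,G \right)} = G^{2} - 24 Z$ ($s{\left(Z,G \right)} = \left(-4\right) 6 Z + G G = - 24 Z + G^{2} = G^{2} - 24 Z$)
$s{\left(1,4 + 2 \left(-2\right) \right)} 4 \left(-6\right) = \left(\left(4 + 2 \left(-2\right)\right)^{2} - 24\right) 4 \left(-6\right) = \left(\left(4 - 4\right)^{2} - 24\right) 4 \left(-6\right) = \left(0^{2} - 24\right) 4 \left(-6\right) = \left(0 - 24\right) 4 \left(-6\right) = \left(-24\right) 4 \left(-6\right) = \left(-96\right) \left(-6\right) = 576$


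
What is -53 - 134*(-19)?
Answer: 2493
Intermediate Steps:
-53 - 134*(-19) = -53 + 2546 = 2493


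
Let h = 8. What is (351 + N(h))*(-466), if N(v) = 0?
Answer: -163566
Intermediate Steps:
(351 + N(h))*(-466) = (351 + 0)*(-466) = 351*(-466) = -163566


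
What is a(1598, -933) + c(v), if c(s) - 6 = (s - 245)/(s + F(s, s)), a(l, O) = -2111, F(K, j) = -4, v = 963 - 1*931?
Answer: -59153/28 ≈ -2112.6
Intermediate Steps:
v = 32 (v = 963 - 931 = 32)
c(s) = 6 + (-245 + s)/(-4 + s) (c(s) = 6 + (s - 245)/(s - 4) = 6 + (-245 + s)/(-4 + s))
a(1598, -933) + c(v) = -2111 + (-269 + 7*32)/(-4 + 32) = -2111 + (-269 + 224)/28 = -2111 + (1/28)*(-45) = -2111 - 45/28 = -59153/28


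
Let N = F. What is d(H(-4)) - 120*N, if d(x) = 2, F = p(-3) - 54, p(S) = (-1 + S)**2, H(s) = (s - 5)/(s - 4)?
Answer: 4562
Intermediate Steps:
H(s) = (-5 + s)/(-4 + s)
F = -38 (F = (-1 - 3)**2 - 54 = (-4)**2 - 54 = 16 - 54 = -38)
N = -38
d(H(-4)) - 120*N = 2 - 120*(-38) = 2 + 4560 = 4562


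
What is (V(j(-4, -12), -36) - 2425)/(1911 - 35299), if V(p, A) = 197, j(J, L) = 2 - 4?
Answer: 557/8347 ≈ 0.066730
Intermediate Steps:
j(J, L) = -2
(V(j(-4, -12), -36) - 2425)/(1911 - 35299) = (197 - 2425)/(1911 - 35299) = -2228/(-33388) = -2228*(-1/33388) = 557/8347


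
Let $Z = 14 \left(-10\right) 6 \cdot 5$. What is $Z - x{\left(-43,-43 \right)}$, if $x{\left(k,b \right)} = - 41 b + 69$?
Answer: $-6032$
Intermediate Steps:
$x{\left(k,b \right)} = 69 - 41 b$
$Z = -4200$ ($Z = \left(-140\right) 30 = -4200$)
$Z - x{\left(-43,-43 \right)} = -4200 - \left(69 - -1763\right) = -4200 - \left(69 + 1763\right) = -4200 - 1832 = -6032$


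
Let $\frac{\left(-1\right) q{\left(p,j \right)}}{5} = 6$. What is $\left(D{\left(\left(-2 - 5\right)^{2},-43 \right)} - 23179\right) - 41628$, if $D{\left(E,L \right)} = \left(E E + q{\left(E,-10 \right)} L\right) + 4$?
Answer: $-61112$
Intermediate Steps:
$q{\left(p,j \right)} = -30$ ($q{\left(p,j \right)} = \left(-5\right) 6 = -30$)
$D{\left(E,L \right)} = 4 + E^{2} - 30 L$ ($D{\left(E,L \right)} = \left(E E - 30 L\right) + 4 = \left(E^{2} - 30 L\right) + 4 = 4 + E^{2} - 30 L$)
$\left(D{\left(\left(-2 - 5\right)^{2},-43 \right)} - 23179\right) - 41628 = \left(\left(4 + \left(\left(-2 - 5\right)^{2}\right)^{2} - -1290\right) - 23179\right) - 41628 = \left(\left(4 + \left(\left(-7\right)^{2}\right)^{2} + 1290\right) - 23179\right) - 41628 = \left(\left(4 + 49^{2} + 1290\right) - 23179\right) - 41628 = \left(\left(4 + 2401 + 1290\right) - 23179\right) - 41628 = \left(3695 - 23179\right) - 41628 = -19484 - 41628 = -61112$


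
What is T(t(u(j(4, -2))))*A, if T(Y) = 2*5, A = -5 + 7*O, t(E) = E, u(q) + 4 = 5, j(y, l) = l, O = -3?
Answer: -260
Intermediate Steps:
u(q) = 1 (u(q) = -4 + 5 = 1)
A = -26 (A = -5 + 7*(-3) = -5 - 21 = -26)
T(Y) = 10
T(t(u(j(4, -2))))*A = 10*(-26) = -260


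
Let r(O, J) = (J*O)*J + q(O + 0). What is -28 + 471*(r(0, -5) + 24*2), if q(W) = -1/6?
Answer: 45003/2 ≈ 22502.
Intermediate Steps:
q(W) = -1/6 (q(W) = -1*1/6 = -1/6)
r(O, J) = -1/6 + O*J**2 (r(O, J) = (J*O)*J - 1/6 = O*J**2 - 1/6 = -1/6 + O*J**2)
-28 + 471*(r(0, -5) + 24*2) = -28 + 471*((-1/6 + 0*(-5)**2) + 24*2) = -28 + 471*((-1/6 + 0*25) + 48) = -28 + 471*((-1/6 + 0) + 48) = -28 + 471*(-1/6 + 48) = -28 + 471*(287/6) = -28 + 45059/2 = 45003/2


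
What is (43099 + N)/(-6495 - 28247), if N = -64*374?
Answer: -19163/34742 ≈ -0.55158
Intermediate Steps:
N = -23936
(43099 + N)/(-6495 - 28247) = (43099 - 23936)/(-6495 - 28247) = 19163/(-34742) = 19163*(-1/34742) = -19163/34742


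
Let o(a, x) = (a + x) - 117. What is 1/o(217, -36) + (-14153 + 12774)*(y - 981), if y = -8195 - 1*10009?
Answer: 1693191361/64 ≈ 2.6456e+7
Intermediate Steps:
o(a, x) = -117 + a + x
y = -18204 (y = -8195 - 10009 = -18204)
1/o(217, -36) + (-14153 + 12774)*(y - 981) = 1/(-117 + 217 - 36) + (-14153 + 12774)*(-18204 - 981) = 1/64 - 1379*(-19185) = 1/64 + 26456115 = 1693191361/64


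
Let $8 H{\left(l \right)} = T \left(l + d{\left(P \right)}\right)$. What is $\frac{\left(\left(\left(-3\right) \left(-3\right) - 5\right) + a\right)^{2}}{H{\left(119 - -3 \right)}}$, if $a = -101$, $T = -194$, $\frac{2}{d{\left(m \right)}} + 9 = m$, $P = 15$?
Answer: $- \frac{1164}{367} \approx -3.1717$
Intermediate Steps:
$d{\left(m \right)} = \frac{2}{-9 + m}$
$H{\left(l \right)} = - \frac{97}{12} - \frac{97 l}{4}$ ($H{\left(l \right)} = \frac{\left(-194\right) \left(l + \frac{2}{-9 + 15}\right)}{8} = \frac{\left(-194\right) \left(l + \frac{2}{6}\right)}{8} = \frac{\left(-194\right) \left(l + 2 \cdot \frac{1}{6}\right)}{8} = \frac{\left(-194\right) \left(l + \frac{1}{3}\right)}{8} = \frac{\left(-194\right) \left(\frac{1}{3} + l\right)}{8} = \frac{- \frac{194}{3} - 194 l}{8} = - \frac{97}{12} - \frac{97 l}{4}$)
$\frac{\left(\left(\left(-3\right) \left(-3\right) - 5\right) + a\right)^{2}}{H{\left(119 - -3 \right)}} = \frac{\left(\left(\left(-3\right) \left(-3\right) - 5\right) - 101\right)^{2}}{- \frac{97}{12} - \frac{97 \left(119 - -3\right)}{4}} = \frac{\left(\left(9 - 5\right) - 101\right)^{2}}{- \frac{97}{12} - \frac{97 \left(119 + 3\right)}{4}} = \frac{\left(4 - 101\right)^{2}}{- \frac{97}{12} - \frac{5917}{2}} = \frac{\left(-97\right)^{2}}{- \frac{97}{12} - \frac{5917}{2}} = \frac{9409}{- \frac{35599}{12}} = 9409 \left(- \frac{12}{35599}\right) = - \frac{1164}{367}$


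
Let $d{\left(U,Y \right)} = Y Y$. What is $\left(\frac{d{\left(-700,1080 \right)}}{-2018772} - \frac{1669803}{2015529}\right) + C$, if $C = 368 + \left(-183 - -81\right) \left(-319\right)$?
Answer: $\frac{1239678592483889}{37674939911} \approx 32905.0$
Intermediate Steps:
$d{\left(U,Y \right)} = Y^{2}$
$C = 32906$ ($C = 368 + \left(-183 + 81\right) \left(-319\right) = 368 - -32538 = 368 + 32538 = 32906$)
$\left(\frac{d{\left(-700,1080 \right)}}{-2018772} - \frac{1669803}{2015529}\right) + C = \left(\frac{1080^{2}}{-2018772} - \frac{1669803}{2015529}\right) + 32906 = \left(1166400 \left(- \frac{1}{2018772}\right) - \frac{556601}{671843}\right) + 32906 = \left(- \frac{32400}{56077} - \frac{556601}{671843}\right) + 32906 = - \frac{52980227477}{37674939911} + 32906 = \frac{1239678592483889}{37674939911}$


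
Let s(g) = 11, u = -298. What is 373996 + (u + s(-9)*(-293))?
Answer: 370475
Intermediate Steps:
373996 + (u + s(-9)*(-293)) = 373996 + (-298 + 11*(-293)) = 373996 + (-298 - 3223) = 373996 - 3521 = 370475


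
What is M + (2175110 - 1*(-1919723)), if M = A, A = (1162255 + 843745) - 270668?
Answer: 5830165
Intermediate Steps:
A = 1735332 (A = 2006000 - 270668 = 1735332)
M = 1735332
M + (2175110 - 1*(-1919723)) = 1735332 + (2175110 - 1*(-1919723)) = 1735332 + (2175110 + 1919723) = 1735332 + 4094833 = 5830165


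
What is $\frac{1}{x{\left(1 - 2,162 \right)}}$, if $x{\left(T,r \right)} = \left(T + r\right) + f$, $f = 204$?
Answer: $\frac{1}{365} \approx 0.0027397$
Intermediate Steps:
$x{\left(T,r \right)} = 204 + T + r$ ($x{\left(T,r \right)} = \left(T + r\right) + 204 = 204 + T + r$)
$\frac{1}{x{\left(1 - 2,162 \right)}} = \frac{1}{204 + \left(1 - 2\right) + 162} = \frac{1}{204 - 1 + 162} = \frac{1}{365}$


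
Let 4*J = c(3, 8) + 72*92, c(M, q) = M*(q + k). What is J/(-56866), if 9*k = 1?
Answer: -19945/682392 ≈ -0.029228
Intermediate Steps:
k = ⅑ (k = (⅑)*1 = ⅑ ≈ 0.11111)
c(M, q) = M*(⅑ + q) (c(M, q) = M*(q + ⅑) = M*(⅑ + q))
J = 19945/12 (J = (3*(⅑ + 8) + 72*92)/4 = (3*(73/9) + 6624)/4 = (73/3 + 6624)/4 = (¼)*(19945/3) = 19945/12 ≈ 1662.1)
J/(-56866) = (19945/12)/(-56866) = (19945/12)*(-1/56866) = -19945/682392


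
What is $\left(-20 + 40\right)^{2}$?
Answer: $400$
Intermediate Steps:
$\left(-20 + 40\right)^{2} = 20^{2} = 400$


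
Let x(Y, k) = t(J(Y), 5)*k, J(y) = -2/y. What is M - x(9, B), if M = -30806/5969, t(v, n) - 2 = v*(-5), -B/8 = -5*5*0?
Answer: -30806/5969 ≈ -5.1610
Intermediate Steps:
B = 0 (B = -8*(-5*5)*0 = -(-200)*0 = -8*0 = 0)
t(v, n) = 2 - 5*v (t(v, n) = 2 + v*(-5) = 2 - 5*v)
x(Y, k) = k*(2 + 10/Y) (x(Y, k) = (2 - (-10)/Y)*k = (2 + 10/Y)*k = k*(2 + 10/Y))
M = -30806/5969 (M = -30806*1/5969 = -30806/5969 ≈ -5.1610)
M - x(9, B) = -30806/5969 - 2*0*(5 + 9)/9 = -30806/5969 - 2*0*14/9 = -30806/5969 - 1*0 = -30806/5969 + 0 = -30806/5969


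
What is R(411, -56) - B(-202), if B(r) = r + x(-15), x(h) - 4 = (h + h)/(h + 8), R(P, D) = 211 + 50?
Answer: 3183/7 ≈ 454.71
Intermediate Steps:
R(P, D) = 261
x(h) = 4 + 2*h/(8 + h) (x(h) = 4 + (h + h)/(h + 8) = 4 + (2*h)/(8 + h) = 4 + 2*h/(8 + h))
B(r) = 58/7 + r (B(r) = r + 2*(16 + 3*(-15))/(8 - 15) = r + 2*(16 - 45)/(-7) = r + 2*(-⅐)*(-29) = r + 58/7 = 58/7 + r)
R(411, -56) - B(-202) = 261 - (58/7 - 202) = 261 - 1*(-1356/7) = 261 + 1356/7 = 3183/7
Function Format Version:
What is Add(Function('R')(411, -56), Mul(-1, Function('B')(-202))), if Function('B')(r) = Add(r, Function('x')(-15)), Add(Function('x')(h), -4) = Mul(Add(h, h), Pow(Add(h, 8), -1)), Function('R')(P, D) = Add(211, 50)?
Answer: Rational(3183, 7) ≈ 454.71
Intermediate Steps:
Function('R')(P, D) = 261
Function('x')(h) = Add(4, Mul(2, h, Pow(Add(8, h), -1))) (Function('x')(h) = Add(4, Mul(Add(h, h), Pow(Add(h, 8), -1))) = Add(4, Mul(Mul(2, h), Pow(Add(8, h), -1))) = Add(4, Mul(2, h, Pow(Add(8, h), -1))))
Function('B')(r) = Add(Rational(58, 7), r) (Function('B')(r) = Add(r, Mul(2, Pow(Add(8, -15), -1), Add(16, Mul(3, -15)))) = Add(r, Mul(2, Pow(-7, -1), Add(16, -45))) = Add(r, Mul(2, Rational(-1, 7), -29)) = Add(r, Rational(58, 7)) = Add(Rational(58, 7), r))
Add(Function('R')(411, -56), Mul(-1, Function('B')(-202))) = Add(261, Mul(-1, Add(Rational(58, 7), -202))) = Add(261, Mul(-1, Rational(-1356, 7))) = Add(261, Rational(1356, 7)) = Rational(3183, 7)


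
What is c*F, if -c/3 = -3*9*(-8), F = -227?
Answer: 147096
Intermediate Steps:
c = -648 (c = -3*(-3*9)*(-8) = -(-81)*(-8) = -3*216 = -648)
c*F = -648*(-227) = 147096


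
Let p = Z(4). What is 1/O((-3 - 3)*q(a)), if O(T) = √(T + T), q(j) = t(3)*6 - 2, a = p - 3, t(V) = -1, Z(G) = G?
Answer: √6/24 ≈ 0.10206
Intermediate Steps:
p = 4
a = 1 (a = 4 - 3 = 1)
q(j) = -8 (q(j) = -1*6 - 2 = -6 - 2 = -8)
O(T) = √2*√T (O(T) = √(2*T) = √2*√T)
1/O((-3 - 3)*q(a)) = 1/(√2*√((-3 - 3)*(-8))) = 1/(√2*√(-6*(-8))) = 1/(√2*√48) = 1/(√2*(4*√3)) = 1/(4*√6) = √6/24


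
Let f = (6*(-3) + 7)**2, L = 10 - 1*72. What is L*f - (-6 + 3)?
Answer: -7499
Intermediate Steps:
L = -62 (L = 10 - 72 = -62)
f = 121 (f = (-18 + 7)**2 = (-11)**2 = 121)
L*f - (-6 + 3) = -62*121 - (-6 + 3) = -7502 - 1*(-3) = -7502 + 3 = -7499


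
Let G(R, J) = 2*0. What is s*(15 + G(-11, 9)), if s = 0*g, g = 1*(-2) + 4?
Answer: 0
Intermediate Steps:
G(R, J) = 0
g = 2 (g = -2 + 4 = 2)
s = 0 (s = 0*2 = 0)
s*(15 + G(-11, 9)) = 0*(15 + 0) = 0*15 = 0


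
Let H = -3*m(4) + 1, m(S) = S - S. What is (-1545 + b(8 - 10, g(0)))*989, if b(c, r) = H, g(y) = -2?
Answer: -1527016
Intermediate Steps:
m(S) = 0
H = 1 (H = -3*0 + 1 = 0 + 1 = 1)
b(c, r) = 1
(-1545 + b(8 - 10, g(0)))*989 = (-1545 + 1)*989 = -1544*989 = -1527016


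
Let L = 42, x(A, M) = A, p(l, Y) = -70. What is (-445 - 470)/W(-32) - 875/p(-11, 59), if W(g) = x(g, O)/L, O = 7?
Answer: 19415/16 ≈ 1213.4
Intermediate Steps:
W(g) = g/42
(-445 - 470)/W(-32) - 875/p(-11, 59) = (-445 - 470)/(((1/42)*(-32))) - 875/(-70) = -915/(-16/21) - 875*(-1/70) = -915*(-21/16) + 25/2 = 19215/16 + 25/2 = 19415/16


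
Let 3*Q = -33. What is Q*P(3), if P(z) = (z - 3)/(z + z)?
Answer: 0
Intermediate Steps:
P(z) = (-3 + z)/(2*z) (P(z) = (-3 + z)/((2*z)) = (-3 + z)*(1/(2*z)) = (-3 + z)/(2*z))
Q = -11 (Q = (1/3)*(-33) = -11)
Q*P(3) = -11*(-3 + 3)/(2*3) = -11*0/(2*3) = -11*0 = 0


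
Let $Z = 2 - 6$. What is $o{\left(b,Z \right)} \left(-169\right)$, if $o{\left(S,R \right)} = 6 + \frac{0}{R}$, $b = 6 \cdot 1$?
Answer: $-1014$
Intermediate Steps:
$Z = -4$ ($Z = 2 - 6 = -4$)
$b = 6$
$o{\left(S,R \right)} = 6$ ($o{\left(S,R \right)} = 6 + 0 = 6$)
$o{\left(b,Z \right)} \left(-169\right) = 6 \left(-169\right) = -1014$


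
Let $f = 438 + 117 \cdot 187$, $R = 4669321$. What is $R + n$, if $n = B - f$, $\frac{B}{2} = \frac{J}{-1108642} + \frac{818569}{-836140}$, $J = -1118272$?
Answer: $\frac{1076919864990000271}{231744980470} \approx 4.647 \cdot 10^{6}$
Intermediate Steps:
$f = 22317$ ($f = 438 + 21879 = 22317$)
$B = \frac{13765988391}{231744980470}$ ($B = 2 \left(- \frac{1118272}{-1108642} + \frac{818569}{-836140}\right) = 2 \left(\left(-1118272\right) \left(- \frac{1}{1108642}\right) + 818569 \left(- \frac{1}{836140}\right)\right) = 2 \left(\frac{559136}{554321} - \frac{818569}{836140}\right) = 2 \cdot \frac{13765988391}{463489960940} = \frac{13765988391}{231744980470} \approx 0.059401$)
$n = - \frac{5171838963160599}{231744980470}$ ($n = \frac{13765988391}{231744980470} - 22317 = - \frac{5171838963160599}{231744980470} \approx -22317.0$)
$R + n = 4669321 - \frac{5171838963160599}{231744980470} = \frac{1076919864990000271}{231744980470}$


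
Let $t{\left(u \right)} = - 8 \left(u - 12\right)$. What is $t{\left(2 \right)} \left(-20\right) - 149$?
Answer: $-1749$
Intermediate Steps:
$t{\left(u \right)} = 96 - 8 u$ ($t{\left(u \right)} = - 8 \left(-12 + u\right) = 96 - 8 u$)
$t{\left(2 \right)} \left(-20\right) - 149 = \left(96 - 16\right) \left(-20\right) - 149 = 80 \left(-20\right) - 149 = -1600 - 149 = -1749$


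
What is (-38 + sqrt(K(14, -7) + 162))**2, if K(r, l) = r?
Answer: 1620 - 304*sqrt(11) ≈ 611.75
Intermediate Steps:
(-38 + sqrt(K(14, -7) + 162))**2 = (-38 + sqrt(14 + 162))**2 = (-38 + sqrt(176))**2 = (-38 + 4*sqrt(11))**2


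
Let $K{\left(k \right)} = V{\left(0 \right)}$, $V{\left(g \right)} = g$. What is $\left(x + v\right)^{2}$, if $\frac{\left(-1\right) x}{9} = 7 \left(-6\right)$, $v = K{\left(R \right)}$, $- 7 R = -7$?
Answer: $142884$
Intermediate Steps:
$R = 1$ ($R = \left(- \frac{1}{7}\right) \left(-7\right) = 1$)
$K{\left(k \right)} = 0$
$v = 0$
$x = 378$ ($x = - 9 \cdot 7 \left(-6\right) = \left(-9\right) \left(-42\right) = 378$)
$\left(x + v\right)^{2} = \left(378 + 0\right)^{2} = 378^{2} = 142884$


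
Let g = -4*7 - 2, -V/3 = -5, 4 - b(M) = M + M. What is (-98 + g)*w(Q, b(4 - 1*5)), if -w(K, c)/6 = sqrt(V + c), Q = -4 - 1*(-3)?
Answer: 768*sqrt(21) ≈ 3519.4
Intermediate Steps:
b(M) = 4 - 2*M (b(M) = 4 - (M + M) = 4 - 2*M)
V = 15 (V = -3*(-5) = 15)
g = -30 (g = -28 - 2 = -30)
Q = -1 (Q = -4 + 3 = -1)
w(K, c) = -6*sqrt(15 + c)
(-98 + g)*w(Q, b(4 - 1*5)) = (-98 - 30)*(-6*sqrt(15 + (4 - 2*(4 - 1*5)))) = -(-768)*sqrt(15 + (4 - 2*(4 - 5))) = -(-768)*sqrt(15 + (4 - 2*(-1))) = -(-768)*sqrt(15 + (4 + 2)) = -(-768)*sqrt(15 + 6) = -(-768)*sqrt(21) = 768*sqrt(21)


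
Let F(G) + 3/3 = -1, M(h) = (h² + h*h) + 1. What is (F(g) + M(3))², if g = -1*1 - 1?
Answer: 289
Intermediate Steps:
g = -2 (g = -1 - 1 = -2)
M(h) = 1 + 2*h² (M(h) = (h² + h²) + 1 = 2*h² + 1 = 1 + 2*h²)
F(G) = -2 (F(G) = -1 - 1 = -2)
(F(g) + M(3))² = (-2 + (1 + 2*3²))² = (-2 + (1 + 2*9))² = (-2 + (1 + 18))² = (-2 + 19)² = 17² = 289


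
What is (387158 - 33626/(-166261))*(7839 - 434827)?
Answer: -27484922880209632/166261 ≈ -1.6531e+11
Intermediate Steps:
(387158 - 33626/(-166261))*(7839 - 434827) = (387158 - 33626*(-1/166261))*(-426988) = (387158 + 33626/166261)*(-426988) = (64369309864/166261)*(-426988) = -27484922880209632/166261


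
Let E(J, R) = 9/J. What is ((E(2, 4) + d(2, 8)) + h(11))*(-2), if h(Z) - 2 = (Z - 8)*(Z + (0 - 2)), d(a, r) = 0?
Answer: -67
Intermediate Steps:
h(Z) = 2 + (-8 + Z)*(-2 + Z) (h(Z) = 2 + (Z - 8)*(Z + (0 - 2)) = 2 + (-8 + Z)*(Z - 2) = 2 + (-8 + Z)*(-2 + Z))
((E(2, 4) + d(2, 8)) + h(11))*(-2) = ((9/2 + 0) + (18 + 11² - 10*11))*(-2) = ((9*(½) + 0) + (18 + 121 - 110))*(-2) = ((9/2 + 0) + 29)*(-2) = (9/2 + 29)*(-2) = (67/2)*(-2) = -67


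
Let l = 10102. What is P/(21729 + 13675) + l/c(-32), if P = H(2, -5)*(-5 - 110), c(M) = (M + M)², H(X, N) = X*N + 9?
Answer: 44765281/18126848 ≈ 2.4696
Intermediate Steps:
H(X, N) = 9 + N*X (H(X, N) = N*X + 9 = 9 + N*X)
c(M) = 4*M² (c(M) = (2*M)² = 4*M²)
P = 115 (P = (9 - 5*2)*(-5 - 110) = (9 - 10)*(-115) = -1*(-115) = 115)
P/(21729 + 13675) + l/c(-32) = 115/(21729 + 13675) + 10102/((4*(-32)²)) = 115/35404 + 10102/((4*1024)) = 115*(1/35404) + 10102/4096 = 115/35404 + 10102*(1/4096) = 115/35404 + 5051/2048 = 44765281/18126848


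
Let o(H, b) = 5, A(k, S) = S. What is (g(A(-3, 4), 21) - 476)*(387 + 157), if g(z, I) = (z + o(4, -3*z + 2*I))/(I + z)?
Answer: -6468704/25 ≈ -2.5875e+5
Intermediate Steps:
g(z, I) = (5 + z)/(I + z) (g(z, I) = (z + 5)/(I + z) = (5 + z)/(I + z))
(g(A(-3, 4), 21) - 476)*(387 + 157) = ((5 + 4)/(21 + 4) - 476)*(387 + 157) = (9/25 - 476)*544 = -11891/25*544 = -6468704/25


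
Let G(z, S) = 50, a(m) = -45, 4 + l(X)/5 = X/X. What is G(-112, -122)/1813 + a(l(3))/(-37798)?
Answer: 1971485/68527774 ≈ 0.028769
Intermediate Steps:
l(X) = -15 (l(X) = -20 + 5*(X/X) = -20 + 5*1 = -20 + 5 = -15)
G(-112, -122)/1813 + a(l(3))/(-37798) = 50/1813 - 45/(-37798) = 50*(1/1813) - 45*(-1/37798) = 50/1813 + 45/37798 = 1971485/68527774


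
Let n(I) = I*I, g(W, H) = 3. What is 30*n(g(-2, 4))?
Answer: 270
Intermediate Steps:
n(I) = I**2
30*n(g(-2, 4)) = 30*3**2 = 30*9 = 270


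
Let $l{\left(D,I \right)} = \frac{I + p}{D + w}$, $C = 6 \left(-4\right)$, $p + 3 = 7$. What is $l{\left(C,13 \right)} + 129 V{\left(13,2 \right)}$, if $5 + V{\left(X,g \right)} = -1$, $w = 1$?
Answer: $- \frac{17819}{23} \approx -774.74$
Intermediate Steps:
$p = 4$ ($p = -3 + 7 = 4$)
$V{\left(X,g \right)} = -6$ ($V{\left(X,g \right)} = -5 - 1 = -6$)
$C = -24$
$l{\left(D,I \right)} = \frac{4 + I}{1 + D}$ ($l{\left(D,I \right)} = \frac{I + 4}{D + 1} = \frac{4 + I}{1 + D}$)
$l{\left(C,13 \right)} + 129 V{\left(13,2 \right)} = \frac{4 + 13}{1 - 24} + 129 \left(-6\right) = \frac{1}{-23} \cdot 17 - 774 = \left(- \frac{1}{23}\right) 17 - 774 = - \frac{17}{23} - 774 = - \frac{17819}{23}$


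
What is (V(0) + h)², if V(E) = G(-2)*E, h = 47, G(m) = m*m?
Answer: 2209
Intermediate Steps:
G(m) = m²
V(E) = 4*E (V(E) = (-2)²*E = 4*E)
(V(0) + h)² = (4*0 + 47)² = (0 + 47)² = 47² = 2209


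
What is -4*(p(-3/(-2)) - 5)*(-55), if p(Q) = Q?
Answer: -770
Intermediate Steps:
-4*(p(-3/(-2)) - 5)*(-55) = -4*(-3/(-2) - 5)*(-55) = -4*(-3*(-1/2) - 5)*(-55) = -4*(3/2 - 5)*(-55) = -4*(-7/2)*(-55) = 14*(-55) = -770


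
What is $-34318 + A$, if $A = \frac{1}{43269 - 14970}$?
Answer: $- \frac{971165081}{28299} \approx -34318.0$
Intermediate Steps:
$A = \frac{1}{28299} \approx 3.5337 \cdot 10^{-5}$
$-34318 + A = -34318 + \frac{1}{28299} = - \frac{971165081}{28299}$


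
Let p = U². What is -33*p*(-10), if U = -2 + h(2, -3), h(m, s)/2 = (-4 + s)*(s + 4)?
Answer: 84480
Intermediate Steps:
h(m, s) = 2*(-4 + s)*(4 + s) (h(m, s) = 2*((-4 + s)*(s + 4)) = 2*((-4 + s)*(4 + s)) = 2*(-4 + s)*(4 + s))
U = -16 (U = -2 + (-32 + 2*(-3)²) = -2 + (-32 + 2*9) = -2 + (-32 + 18) = -2 - 14 = -16)
p = 256 (p = (-16)² = 256)
-33*p*(-10) = -33*256*(-10) = -8448*(-10) = 84480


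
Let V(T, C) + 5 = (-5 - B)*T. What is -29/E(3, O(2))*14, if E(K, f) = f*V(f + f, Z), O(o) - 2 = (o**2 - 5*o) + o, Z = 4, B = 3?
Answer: 203/27 ≈ 7.5185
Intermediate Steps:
V(T, C) = -5 - 8*T (V(T, C) = -5 + (-5 - 1*3)*T = -5 + (-5 - 3)*T = -5 - 8*T)
O(o) = 2 + o**2 - 4*o (O(o) = 2 + ((o**2 - 5*o) + o) = 2 + (o**2 - 4*o) = 2 + o**2 - 4*o)
E(K, f) = f*(-5 - 16*f) (E(K, f) = f*(-5 - 8*(f + f)) = f*(-5 - 16*f))
-29/E(3, O(2))*14 = -29*(-1/((5 + 16*(2 + 2**2 - 4*2))*(2 + 2**2 - 4*2)))*14 = -29*(-1/((5 + 16*(2 + 4 - 8))*(2 + 4 - 8)))*14 = -29*1/(2*(5 + 16*(-2)))*14 = -29*1/(2*(5 - 32))*14 = -29/((-1*(-2)*(-27)))*14 = -29/(-54)*14 = -29*(-1/54)*14 = (29/54)*14 = 203/27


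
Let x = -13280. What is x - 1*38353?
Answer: -51633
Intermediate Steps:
x - 1*38353 = -13280 - 1*38353 = -13280 - 38353 = -51633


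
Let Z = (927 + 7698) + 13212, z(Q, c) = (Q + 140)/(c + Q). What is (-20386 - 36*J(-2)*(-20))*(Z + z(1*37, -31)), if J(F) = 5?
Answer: -367051069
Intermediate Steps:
z(Q, c) = (140 + Q)/(Q + c)
Z = 21837 (Z = 8625 + 13212 = 21837)
(-20386 - 36*J(-2)*(-20))*(Z + z(1*37, -31)) = (-20386 - 36*5*(-20))*(21837 + (140 + 1*37)/(1*37 - 31)) = (-20386 - 180*(-20))*(21837 + (140 + 37)/(37 - 31)) = (-20386 + 3600)*(21837 + 177/6) = -16786*(21837 + (1/6)*177) = -16786*(21837 + 59/2) = -16786*43733/2 = -367051069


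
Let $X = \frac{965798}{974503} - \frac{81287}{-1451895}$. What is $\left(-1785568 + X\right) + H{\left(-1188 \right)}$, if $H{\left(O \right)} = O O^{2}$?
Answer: $- \frac{2374815994500557721829}{1414876033185} \approx -1.6785 \cdot 10^{9}$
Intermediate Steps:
$X = \frac{1481451712571}{1414876033185}$ ($X = 965798 \cdot \frac{1}{974503} - - \frac{81287}{1451895} = \frac{965798}{974503} + \frac{81287}{1451895} = \frac{1481451712571}{1414876033185} \approx 1.0471$)
$H{\left(O \right)} = O^{3}$
$\left(-1785568 + X\right) + H{\left(-1188 \right)} = \left(-1785568 + \frac{1481451712571}{1414876033185}\right) + \left(-1188\right)^{3} = - \frac{2526355887370361509}{1414876033185} - 1676676672 = - \frac{2374815994500557721829}{1414876033185}$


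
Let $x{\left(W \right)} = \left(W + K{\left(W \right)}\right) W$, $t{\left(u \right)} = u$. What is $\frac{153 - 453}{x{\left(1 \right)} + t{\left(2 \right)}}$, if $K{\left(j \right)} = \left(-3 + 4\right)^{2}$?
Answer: $-75$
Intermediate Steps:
$K{\left(j \right)} = 1$ ($K{\left(j \right)} = 1^{2} = 1$)
$x{\left(W \right)} = W \left(1 + W\right)$ ($x{\left(W \right)} = \left(W + 1\right) W = \left(1 + W\right) W = W \left(1 + W\right)$)
$\frac{153 - 453}{x{\left(1 \right)} + t{\left(2 \right)}} = \frac{153 - 453}{1 \left(1 + 1\right) + 2} = \frac{153 - 453}{1 \cdot 2 + 2} = - \frac{300}{2 + 2} = - \frac{300}{4} = \left(-300\right) \frac{1}{4} = -75$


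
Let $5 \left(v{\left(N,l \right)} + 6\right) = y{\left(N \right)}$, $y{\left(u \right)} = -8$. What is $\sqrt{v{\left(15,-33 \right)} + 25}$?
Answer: $\frac{\sqrt{435}}{5} \approx 4.1713$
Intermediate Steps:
$v{\left(N,l \right)} = - \frac{38}{5}$ ($v{\left(N,l \right)} = -6 + \frac{1}{5} \left(-8\right) = -6 - \frac{8}{5} = - \frac{38}{5}$)
$\sqrt{v{\left(15,-33 \right)} + 25} = \sqrt{- \frac{38}{5} + 25} = \sqrt{\frac{87}{5}} = \frac{\sqrt{435}}{5}$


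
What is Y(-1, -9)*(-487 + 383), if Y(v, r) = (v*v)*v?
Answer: 104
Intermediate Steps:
Y(v, r) = v**3 (Y(v, r) = v**2*v = v**3)
Y(-1, -9)*(-487 + 383) = (-1)**3*(-487 + 383) = -1*(-104) = 104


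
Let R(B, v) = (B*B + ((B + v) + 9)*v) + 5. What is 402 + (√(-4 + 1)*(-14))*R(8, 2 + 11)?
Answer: 402 - 6426*I*√3 ≈ 402.0 - 11130.0*I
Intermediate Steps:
R(B, v) = 5 + B² + v*(9 + B + v) (R(B, v) = (B² + (9 + B + v)*v) + 5 = (B² + v*(9 + B + v)) + 5 = 5 + B² + v*(9 + B + v))
402 + (√(-4 + 1)*(-14))*R(8, 2 + 11) = 402 + (√(-4 + 1)*(-14))*(5 + 8² + (2 + 11)² + 9*(2 + 11) + 8*(2 + 11)) = 402 + (√(-3)*(-14))*(5 + 64 + 13² + 9*13 + 8*13) = 402 + ((I*√3)*(-14))*(5 + 64 + 169 + 117 + 104) = 402 - 14*I*√3*459 = 402 - 6426*I*√3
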